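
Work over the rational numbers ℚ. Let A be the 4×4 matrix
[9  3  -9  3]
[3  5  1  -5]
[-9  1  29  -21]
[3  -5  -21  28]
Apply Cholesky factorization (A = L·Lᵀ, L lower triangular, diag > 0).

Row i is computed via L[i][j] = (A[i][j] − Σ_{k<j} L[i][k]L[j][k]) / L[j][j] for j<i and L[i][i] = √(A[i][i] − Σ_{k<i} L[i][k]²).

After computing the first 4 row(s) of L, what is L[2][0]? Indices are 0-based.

L[2][0] = -3

Step 1: L[0][0] = √(9) = 3.
  L[1][0] = (3) / L[0][0] = 1.
Step 2: L[1][1] = √(4) = 2.
  L[2][0] = (-9) / L[0][0] = -3.
  L[2][1] = (4) / L[1][1] = 2.
Step 3: L[2][2] = √(16) = 4.
  L[3][0] = (3) / L[0][0] = 1.
  L[3][1] = (-6) / L[1][1] = -3.
  L[3][2] = (-12) / L[2][2] = -3.
Step 4: L[3][3] = √(9) = 3.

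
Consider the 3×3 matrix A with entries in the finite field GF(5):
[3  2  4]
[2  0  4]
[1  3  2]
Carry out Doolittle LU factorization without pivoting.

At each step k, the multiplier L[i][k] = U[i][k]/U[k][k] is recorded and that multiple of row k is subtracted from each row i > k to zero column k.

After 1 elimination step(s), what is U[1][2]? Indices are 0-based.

U[1][2] = 3

[col 0] pivot 3
  R1 -= 4*R0 → (0, 2, 3)  (L[1][0] := 4)
  R2 -= 2*R0 → (0, 4, 4)  (L[2][0] := 2)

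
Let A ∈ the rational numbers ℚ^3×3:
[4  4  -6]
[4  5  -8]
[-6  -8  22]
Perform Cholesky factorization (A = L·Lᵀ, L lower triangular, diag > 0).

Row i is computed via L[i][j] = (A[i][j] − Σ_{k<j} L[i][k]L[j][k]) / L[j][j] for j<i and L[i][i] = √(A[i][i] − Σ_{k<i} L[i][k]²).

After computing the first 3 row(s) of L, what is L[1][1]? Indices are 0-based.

L[1][1] = 1

Step 1: L[0][0] = √(4) = 2.
  L[1][0] = (4) / L[0][0] = 2.
Step 2: L[1][1] = √(1) = 1.
  L[2][0] = (-6) / L[0][0] = -3.
  L[2][1] = (-2) / L[1][1] = -2.
Step 3: L[2][2] = √(9) = 3.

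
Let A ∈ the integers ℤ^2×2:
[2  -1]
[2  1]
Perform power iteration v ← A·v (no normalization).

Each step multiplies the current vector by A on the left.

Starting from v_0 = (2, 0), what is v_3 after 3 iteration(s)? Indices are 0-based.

v_3 = (-4, 20)

v_0 = (2, 0).
v_1 = A·v_0 = (4, 4).
v_2 = A·v_1 = (4, 12).
v_3 = A·v_2 = (-4, 20).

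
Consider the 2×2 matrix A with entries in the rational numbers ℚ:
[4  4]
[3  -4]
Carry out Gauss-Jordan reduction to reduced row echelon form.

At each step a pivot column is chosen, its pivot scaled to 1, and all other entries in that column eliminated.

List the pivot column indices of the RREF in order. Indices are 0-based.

pivot(0,0)=4: scale R0 → (1, 1)
  clear (1,0): R1 −= (3)R0 → (0, -7)
pivot(1,1)=-7: scale R1 → (0, 1)
  clear (0,1): R0 −= (1)R1 → (1, 0)

pivot columns: 0, 1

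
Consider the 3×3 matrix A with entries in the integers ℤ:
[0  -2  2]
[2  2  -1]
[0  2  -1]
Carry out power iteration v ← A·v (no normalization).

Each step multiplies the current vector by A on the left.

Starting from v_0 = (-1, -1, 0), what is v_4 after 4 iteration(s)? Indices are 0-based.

v_4 = (-16, 2, 18)

v_0 = (-1, -1, 0).
v_1 = A·v_0 = (2, -4, -2).
v_2 = A·v_1 = (4, -2, -6).
v_3 = A·v_2 = (-8, 10, 2).
v_4 = A·v_3 = (-16, 2, 18).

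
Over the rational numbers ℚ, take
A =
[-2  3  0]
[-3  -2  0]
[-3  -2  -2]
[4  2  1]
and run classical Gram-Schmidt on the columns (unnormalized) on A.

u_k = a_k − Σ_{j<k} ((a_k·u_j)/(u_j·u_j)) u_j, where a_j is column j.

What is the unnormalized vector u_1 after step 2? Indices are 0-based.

u_1 = (71/19, -17/19, -17/19, 10/19)

Step 1: u_0 = a_0 = (-2, -3, -3, 4).
Step 2: u_1 = a_1 − (7/19)·u_0 = (71/19, -17/19, -17/19, 10/19).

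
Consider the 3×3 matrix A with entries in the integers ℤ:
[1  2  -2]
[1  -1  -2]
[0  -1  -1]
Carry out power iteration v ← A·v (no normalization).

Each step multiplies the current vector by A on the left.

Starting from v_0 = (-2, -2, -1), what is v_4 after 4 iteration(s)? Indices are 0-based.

v_0 = (-2, -2, -1).
v_1 = A·v_0 = (-4, 2, 3).
v_2 = A·v_1 = (-6, -12, -5).
v_3 = A·v_2 = (-20, 16, 17).
v_4 = A·v_3 = (-22, -70, -33).

v_4 = (-22, -70, -33)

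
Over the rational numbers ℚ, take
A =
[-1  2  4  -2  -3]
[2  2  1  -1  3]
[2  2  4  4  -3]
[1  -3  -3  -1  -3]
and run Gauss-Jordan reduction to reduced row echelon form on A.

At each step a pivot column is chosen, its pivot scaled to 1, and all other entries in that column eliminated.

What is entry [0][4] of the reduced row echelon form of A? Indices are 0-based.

[1] R0 /= -1  ⇒  (1, -2, -4, 2, 3)
     R1 -= 2·R0  ⇒  (0, 6, 9, -5, -3)
     R2 -= 2·R0  ⇒  (0, 6, 12, 0, -9)
     R3 -= 1·R0  ⇒  (0, -1, 1, -3, -6)
[2] R1 /= 6  ⇒  (0, 1, 3/2, -5/6, -1/2)
     R0 -= -2·R1  ⇒  (1, 0, -1, 1/3, 2)
     R2 -= 6·R1  ⇒  (0, 0, 3, 5, -6)
     R3 -= -1·R1  ⇒  (0, 0, 5/2, -23/6, -13/2)
[3] R2 /= 3  ⇒  (0, 0, 1, 5/3, -2)
     R0 -= -1·R2  ⇒  (1, 0, 0, 2, 0)
     R1 -= 3/2·R2  ⇒  (0, 1, 0, -10/3, 5/2)
     R3 -= 5/2·R2  ⇒  (0, 0, 0, -8, -3/2)
[4] R3 /= -8  ⇒  (0, 0, 0, 1, 3/16)
     R0 -= 2·R3  ⇒  (1, 0, 0, 0, -3/8)
     R1 -= -10/3·R3  ⇒  (0, 1, 0, 0, 25/8)
     R2 -= 5/3·R3  ⇒  (0, 0, 1, 0, -37/16)

M[0][4] = -3/8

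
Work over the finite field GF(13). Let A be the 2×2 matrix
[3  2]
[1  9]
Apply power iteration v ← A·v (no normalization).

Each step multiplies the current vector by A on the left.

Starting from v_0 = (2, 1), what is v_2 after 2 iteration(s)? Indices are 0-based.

v_0 = (2, 1).
v_1 = A·v_0 = (8, 11).
v_2 = A·v_1 = (7, 3).

v_2 = (7, 3)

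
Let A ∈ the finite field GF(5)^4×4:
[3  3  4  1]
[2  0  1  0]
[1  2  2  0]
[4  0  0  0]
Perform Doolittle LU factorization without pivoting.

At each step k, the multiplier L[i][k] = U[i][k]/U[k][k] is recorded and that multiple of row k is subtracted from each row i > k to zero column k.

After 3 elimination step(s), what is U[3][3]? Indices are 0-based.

U[3][3] = 3

[col 0] pivot 3
  R1 -= 4*R0 → (0, 3, 0, 1)  (L[1][0] := 4)
  R2 -= 2*R0 → (0, 1, 4, 3)  (L[2][0] := 2)
  R3 -= 3*R0 → (0, 1, 3, 2)  (L[3][0] := 3)
[col 1] pivot 3
  R2 -= 2*R1 → (0, 0, 4, 1)  (L[2][1] := 2)
  R3 -= 2*R1 → (0, 0, 3, 0)  (L[3][1] := 2)
[col 2] pivot 4
  R3 -= 2*R2 → (0, 0, 0, 3)  (L[3][2] := 2)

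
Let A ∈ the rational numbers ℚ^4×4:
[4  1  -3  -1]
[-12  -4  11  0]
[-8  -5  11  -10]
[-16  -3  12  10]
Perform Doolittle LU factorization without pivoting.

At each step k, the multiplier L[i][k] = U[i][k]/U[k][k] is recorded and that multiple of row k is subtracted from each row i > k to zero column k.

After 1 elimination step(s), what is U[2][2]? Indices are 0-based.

[col 0] pivot 4
  R1 -= -3*R0 → (0, -1, 2, -3)  (L[1][0] := -3)
  R2 -= -2*R0 → (0, -3, 5, -12)  (L[2][0] := -2)
  R3 -= -4*R0 → (0, 1, 0, 6)  (L[3][0] := -4)

U[2][2] = 5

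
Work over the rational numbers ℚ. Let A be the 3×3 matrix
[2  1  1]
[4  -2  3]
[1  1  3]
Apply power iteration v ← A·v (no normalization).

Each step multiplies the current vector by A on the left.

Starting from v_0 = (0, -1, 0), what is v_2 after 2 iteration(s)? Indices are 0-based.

v_2 = (-1, -11, -2)

v_0 = (0, -1, 0).
v_1 = A·v_0 = (-1, 2, -1).
v_2 = A·v_1 = (-1, -11, -2).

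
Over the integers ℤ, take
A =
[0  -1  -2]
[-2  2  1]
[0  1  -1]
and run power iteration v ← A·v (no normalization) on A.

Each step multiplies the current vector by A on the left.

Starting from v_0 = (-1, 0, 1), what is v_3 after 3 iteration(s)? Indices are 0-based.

v_0 = (-1, 0, 1).
v_1 = A·v_0 = (-2, 3, -1).
v_2 = A·v_1 = (-1, 9, 4).
v_3 = A·v_2 = (-17, 24, 5).

v_3 = (-17, 24, 5)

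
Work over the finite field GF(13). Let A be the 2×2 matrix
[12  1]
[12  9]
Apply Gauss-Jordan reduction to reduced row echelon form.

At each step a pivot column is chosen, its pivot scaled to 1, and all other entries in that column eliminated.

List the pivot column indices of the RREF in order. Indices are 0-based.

pivot(0,0)=12: scale R0 → (1, 12)
  clear (1,0): R1 −= (12)R0 → (0, 8)
pivot(1,1)=8: scale R1 → (0, 1)
  clear (0,1): R0 −= (12)R1 → (1, 0)

pivot columns: 0, 1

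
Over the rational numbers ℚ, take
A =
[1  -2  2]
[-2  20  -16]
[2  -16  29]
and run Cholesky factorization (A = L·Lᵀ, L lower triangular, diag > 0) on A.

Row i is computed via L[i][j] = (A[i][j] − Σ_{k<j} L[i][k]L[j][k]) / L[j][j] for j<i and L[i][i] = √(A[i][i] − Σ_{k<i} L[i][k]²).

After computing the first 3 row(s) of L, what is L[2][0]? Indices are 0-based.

L[2][0] = 2

Step 1: L[0][0] = √(1) = 1.
  L[1][0] = (-2) / L[0][0] = -2.
Step 2: L[1][1] = √(16) = 4.
  L[2][0] = (2) / L[0][0] = 2.
  L[2][1] = (-12) / L[1][1] = -3.
Step 3: L[2][2] = √(16) = 4.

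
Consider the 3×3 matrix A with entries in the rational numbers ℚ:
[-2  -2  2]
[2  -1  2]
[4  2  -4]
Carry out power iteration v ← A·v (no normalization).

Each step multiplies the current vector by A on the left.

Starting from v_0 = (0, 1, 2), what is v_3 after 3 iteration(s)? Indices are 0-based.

v_3 = (142, 43, -262)

v_0 = (0, 1, 2).
v_1 = A·v_0 = (2, 3, -6).
v_2 = A·v_1 = (-22, -11, 38).
v_3 = A·v_2 = (142, 43, -262).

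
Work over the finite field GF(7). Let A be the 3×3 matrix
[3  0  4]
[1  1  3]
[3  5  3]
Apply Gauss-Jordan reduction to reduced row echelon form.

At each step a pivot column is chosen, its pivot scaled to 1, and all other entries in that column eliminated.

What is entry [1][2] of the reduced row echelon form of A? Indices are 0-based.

[1] R0 /= 3  ⇒  (1, 0, 6)
     R1 -= 1·R0  ⇒  (0, 1, 4)
     R2 -= 3·R0  ⇒  (0, 5, 6)
[2] R1 /= 1  ⇒  (0, 1, 4)
     R2 -= 5·R1  ⇒  (0, 0, 0)
column 2 empty below row 2

M[1][2] = 4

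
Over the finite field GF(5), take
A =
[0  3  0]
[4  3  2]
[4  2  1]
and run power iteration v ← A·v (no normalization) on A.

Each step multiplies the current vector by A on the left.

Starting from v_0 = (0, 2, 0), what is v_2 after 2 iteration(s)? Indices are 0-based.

v_2 = (3, 0, 0)

v_0 = (0, 2, 0).
v_1 = A·v_0 = (1, 1, 4).
v_2 = A·v_1 = (3, 0, 0).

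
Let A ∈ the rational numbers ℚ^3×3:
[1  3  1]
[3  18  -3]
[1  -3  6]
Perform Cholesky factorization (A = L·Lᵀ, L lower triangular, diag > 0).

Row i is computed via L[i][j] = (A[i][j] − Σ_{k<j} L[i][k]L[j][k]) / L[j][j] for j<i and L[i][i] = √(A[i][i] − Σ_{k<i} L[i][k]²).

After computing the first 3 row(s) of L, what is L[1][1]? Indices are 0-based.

Step 1: L[0][0] = √(1) = 1.
  L[1][0] = (3) / L[0][0] = 3.
Step 2: L[1][1] = √(9) = 3.
  L[2][0] = (1) / L[0][0] = 1.
  L[2][1] = (-6) / L[1][1] = -2.
Step 3: L[2][2] = √(1) = 1.

L[1][1] = 3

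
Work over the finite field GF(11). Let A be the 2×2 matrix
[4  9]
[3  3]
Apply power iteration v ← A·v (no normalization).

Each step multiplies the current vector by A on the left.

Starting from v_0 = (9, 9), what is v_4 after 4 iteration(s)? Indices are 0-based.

v_4 = (4, 2)

v_0 = (9, 9).
v_1 = A·v_0 = (7, 10).
v_2 = A·v_1 = (8, 7).
v_3 = A·v_2 = (7, 1).
v_4 = A·v_3 = (4, 2).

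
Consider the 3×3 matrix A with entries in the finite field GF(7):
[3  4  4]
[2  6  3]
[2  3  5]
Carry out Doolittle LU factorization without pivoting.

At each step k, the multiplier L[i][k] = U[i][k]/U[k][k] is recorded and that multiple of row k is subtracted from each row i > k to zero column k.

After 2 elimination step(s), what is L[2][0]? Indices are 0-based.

L[2][0] = 3

k=0: U[0][0]=3
  eliminate (1,0): mult=3, new row 1: (0, 1, 5); set L[1][0]=3
  eliminate (2,0): mult=3, new row 2: (0, 5, 0); set L[2][0]=3
k=1: U[1][1]=1
  eliminate (2,1): mult=5, new row 2: (0, 0, 3); set L[2][1]=5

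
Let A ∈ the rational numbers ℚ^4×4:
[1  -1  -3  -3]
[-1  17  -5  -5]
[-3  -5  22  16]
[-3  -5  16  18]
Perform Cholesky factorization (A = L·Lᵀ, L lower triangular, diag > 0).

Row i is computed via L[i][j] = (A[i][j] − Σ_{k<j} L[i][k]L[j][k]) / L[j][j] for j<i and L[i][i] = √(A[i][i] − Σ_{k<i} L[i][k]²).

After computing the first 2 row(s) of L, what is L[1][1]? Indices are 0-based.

L[1][1] = 4

Step 1: L[0][0] = √(1) = 1.
  L[1][0] = (-1) / L[0][0] = -1.
Step 2: L[1][1] = √(16) = 4.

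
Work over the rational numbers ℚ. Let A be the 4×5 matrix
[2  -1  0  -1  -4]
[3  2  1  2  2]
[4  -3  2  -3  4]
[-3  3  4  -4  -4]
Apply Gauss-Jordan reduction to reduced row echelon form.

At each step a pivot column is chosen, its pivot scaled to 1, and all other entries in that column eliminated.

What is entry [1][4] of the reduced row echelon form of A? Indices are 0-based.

M[1][4] = -129/28

[1] R0 /= 2  ⇒  (1, -1/2, 0, -1/2, -2)
     R1 -= 3·R0  ⇒  (0, 7/2, 1, 7/2, 8)
     R2 -= 4·R0  ⇒  (0, -1, 2, -1, 12)
     R3 -= -3·R0  ⇒  (0, 3/2, 4, -11/2, -10)
[2] R1 /= 7/2  ⇒  (0, 1, 2/7, 1, 16/7)
     R0 -= -1/2·R1  ⇒  (1, 0, 1/7, 0, -6/7)
     R2 -= -1·R1  ⇒  (0, 0, 16/7, 0, 100/7)
     R3 -= 3/2·R1  ⇒  (0, 0, 25/7, -7, -94/7)
[3] R2 /= 16/7  ⇒  (0, 0, 1, 0, 25/4)
     R0 -= 1/7·R2  ⇒  (1, 0, 0, 0, -7/4)
     R1 -= 2/7·R2  ⇒  (0, 1, 0, 1, 1/2)
     R3 -= 25/7·R2  ⇒  (0, 0, 0, -7, -143/4)
[4] R3 /= -7  ⇒  (0, 0, 0, 1, 143/28)
     R1 -= 1·R3  ⇒  (0, 1, 0, 0, -129/28)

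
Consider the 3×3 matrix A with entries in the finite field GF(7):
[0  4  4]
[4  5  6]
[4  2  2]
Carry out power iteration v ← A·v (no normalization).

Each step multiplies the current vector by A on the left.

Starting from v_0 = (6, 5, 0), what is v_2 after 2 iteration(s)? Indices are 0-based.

v_0 = (6, 5, 0).
v_1 = A·v_0 = (6, 0, 6).
v_2 = A·v_1 = (3, 4, 1).

v_2 = (3, 4, 1)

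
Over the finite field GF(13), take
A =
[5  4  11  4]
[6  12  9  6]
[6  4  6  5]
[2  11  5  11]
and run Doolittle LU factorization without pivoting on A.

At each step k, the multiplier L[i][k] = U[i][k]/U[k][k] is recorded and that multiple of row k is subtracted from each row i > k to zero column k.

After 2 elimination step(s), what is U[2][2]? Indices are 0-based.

U[2][2] = 1

[col 0] pivot 5
  R1 -= 9*R0 → (0, 2, 1, 9)  (L[1][0] := 9)
  R2 -= 9*R0 → (0, 7, 11, 8)  (L[2][0] := 9)
  R3 -= 3*R0 → (0, 12, 11, 12)  (L[3][0] := 3)
[col 1] pivot 2
  R2 -= 10*R1 → (0, 0, 1, 9)  (L[2][1] := 10)
  R3 -= 6*R1 → (0, 0, 5, 10)  (L[3][1] := 6)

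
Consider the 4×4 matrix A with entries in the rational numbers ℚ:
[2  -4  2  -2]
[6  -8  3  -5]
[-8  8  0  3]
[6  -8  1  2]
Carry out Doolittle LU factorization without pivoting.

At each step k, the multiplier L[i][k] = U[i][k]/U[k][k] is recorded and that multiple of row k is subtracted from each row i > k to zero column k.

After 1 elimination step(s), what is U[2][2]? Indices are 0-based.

[col 0] pivot 2
  R1 -= 3*R0 → (0, 4, -3, 1)  (L[1][0] := 3)
  R2 -= -4*R0 → (0, -8, 8, -5)  (L[2][0] := -4)
  R3 -= 3*R0 → (0, 4, -5, 8)  (L[3][0] := 3)

U[2][2] = 8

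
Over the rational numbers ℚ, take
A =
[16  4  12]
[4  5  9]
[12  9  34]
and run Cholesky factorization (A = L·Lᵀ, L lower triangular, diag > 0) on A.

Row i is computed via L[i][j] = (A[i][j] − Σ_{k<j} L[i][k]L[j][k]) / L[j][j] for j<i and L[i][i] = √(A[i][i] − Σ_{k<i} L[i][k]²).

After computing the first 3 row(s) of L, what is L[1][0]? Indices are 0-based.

L[1][0] = 1

Step 1: L[0][0] = √(16) = 4.
  L[1][0] = (4) / L[0][0] = 1.
Step 2: L[1][1] = √(4) = 2.
  L[2][0] = (12) / L[0][0] = 3.
  L[2][1] = (6) / L[1][1] = 3.
Step 3: L[2][2] = √(16) = 4.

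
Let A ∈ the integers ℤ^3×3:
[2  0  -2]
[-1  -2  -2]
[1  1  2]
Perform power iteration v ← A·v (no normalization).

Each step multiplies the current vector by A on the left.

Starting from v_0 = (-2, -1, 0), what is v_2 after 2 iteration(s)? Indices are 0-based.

v_0 = (-2, -1, 0).
v_1 = A·v_0 = (-4, 4, -3).
v_2 = A·v_1 = (-2, 2, -6).

v_2 = (-2, 2, -6)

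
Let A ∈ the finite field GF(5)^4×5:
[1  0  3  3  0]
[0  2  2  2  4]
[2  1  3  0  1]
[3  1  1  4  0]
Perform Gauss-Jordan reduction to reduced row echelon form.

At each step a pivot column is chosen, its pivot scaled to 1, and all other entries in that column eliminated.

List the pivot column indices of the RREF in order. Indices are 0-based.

pivot columns: 0, 1, 2, 3

[1] R0 /= 1  ⇒  (1, 0, 3, 3, 0)
     R2 -= 2·R0  ⇒  (0, 1, 2, 4, 1)
     R3 -= 3·R0  ⇒  (0, 1, 2, 0, 0)
[2] R1 /= 2  ⇒  (0, 1, 1, 1, 2)
     R2 -= 1·R1  ⇒  (0, 0, 1, 3, 4)
     R3 -= 1·R1  ⇒  (0, 0, 1, 4, 3)
[3] R2 /= 1  ⇒  (0, 0, 1, 3, 4)
     R0 -= 3·R2  ⇒  (1, 0, 0, 4, 3)
     R1 -= 1·R2  ⇒  (0, 1, 0, 3, 3)
     R3 -= 1·R2  ⇒  (0, 0, 0, 1, 4)
[4] R3 /= 1  ⇒  (0, 0, 0, 1, 4)
     R0 -= 4·R3  ⇒  (1, 0, 0, 0, 2)
     R1 -= 3·R3  ⇒  (0, 1, 0, 0, 1)
     R2 -= 3·R3  ⇒  (0, 0, 1, 0, 2)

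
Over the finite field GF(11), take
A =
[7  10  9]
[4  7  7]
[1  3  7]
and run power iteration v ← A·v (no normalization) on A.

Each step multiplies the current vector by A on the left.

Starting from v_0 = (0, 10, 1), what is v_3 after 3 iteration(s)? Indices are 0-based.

v_0 = (0, 10, 1).
v_1 = A·v_0 = (10, 0, 4).
v_2 = A·v_1 = (7, 2, 5).
v_3 = A·v_2 = (4, 0, 4).

v_3 = (4, 0, 4)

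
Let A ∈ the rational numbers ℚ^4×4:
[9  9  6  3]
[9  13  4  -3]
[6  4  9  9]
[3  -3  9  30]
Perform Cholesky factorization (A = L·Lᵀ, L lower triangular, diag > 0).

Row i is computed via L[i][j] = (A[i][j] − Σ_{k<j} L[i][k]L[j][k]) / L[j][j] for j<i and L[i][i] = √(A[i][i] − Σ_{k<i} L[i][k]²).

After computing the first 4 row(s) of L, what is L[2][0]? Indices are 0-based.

L[2][0] = 2

Step 1: L[0][0] = √(9) = 3.
  L[1][0] = (9) / L[0][0] = 3.
Step 2: L[1][1] = √(4) = 2.
  L[2][0] = (6) / L[0][0] = 2.
  L[2][1] = (-2) / L[1][1] = -1.
Step 3: L[2][2] = √(4) = 2.
  L[3][0] = (3) / L[0][0] = 1.
  L[3][1] = (-6) / L[1][1] = -3.
  L[3][2] = (4) / L[2][2] = 2.
Step 4: L[3][3] = √(16) = 4.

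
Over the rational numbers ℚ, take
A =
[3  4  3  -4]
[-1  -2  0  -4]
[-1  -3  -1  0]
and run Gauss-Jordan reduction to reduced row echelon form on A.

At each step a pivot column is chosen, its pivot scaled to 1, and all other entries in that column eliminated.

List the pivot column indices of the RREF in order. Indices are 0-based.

step 1: normalize row 0 (÷3) = (1, 4/3, 1, -4/3)
  row 1: subtract -1×row0 = (0, -2/3, 1, -16/3)
  row 2: subtract -1×row0 = (0, -5/3, 0, -4/3)
step 2: normalize row 1 (÷-2/3) = (0, 1, -3/2, 8)
  row 0: subtract 4/3×row1 = (1, 0, 3, -12)
  row 2: subtract -5/3×row1 = (0, 0, -5/2, 12)
step 3: normalize row 2 (÷-5/2) = (0, 0, 1, -24/5)
  row 0: subtract 3×row2 = (1, 0, 0, 12/5)
  row 1: subtract -3/2×row2 = (0, 1, 0, 4/5)

pivot columns: 0, 1, 2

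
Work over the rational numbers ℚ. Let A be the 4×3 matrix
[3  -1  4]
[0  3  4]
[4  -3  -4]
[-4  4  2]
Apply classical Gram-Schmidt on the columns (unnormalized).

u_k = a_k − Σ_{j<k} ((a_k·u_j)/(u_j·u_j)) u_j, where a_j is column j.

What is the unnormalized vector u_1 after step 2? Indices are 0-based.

u_1 = (52/41, 3, 1/41, 40/41)

Step 1: u_0 = a_0 = (3, 0, 4, -4).
Step 2: u_1 = a_1 − (-31/41)·u_0 = (52/41, 3, 1/41, 40/41).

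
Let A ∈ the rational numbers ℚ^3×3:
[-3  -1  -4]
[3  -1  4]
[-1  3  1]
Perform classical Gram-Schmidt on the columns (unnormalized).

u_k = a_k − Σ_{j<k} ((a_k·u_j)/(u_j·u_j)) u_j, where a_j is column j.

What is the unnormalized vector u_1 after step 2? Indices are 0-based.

Step 1: u_0 = a_0 = (-3, 3, -1).
Step 2: u_1 = a_1 − (-3/19)·u_0 = (-28/19, -10/19, 54/19).

u_1 = (-28/19, -10/19, 54/19)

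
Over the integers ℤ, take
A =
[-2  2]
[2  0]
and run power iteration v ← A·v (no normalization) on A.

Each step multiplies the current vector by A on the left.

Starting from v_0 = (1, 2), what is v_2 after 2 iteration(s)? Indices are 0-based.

v_2 = (0, 4)

v_0 = (1, 2).
v_1 = A·v_0 = (2, 2).
v_2 = A·v_1 = (0, 4).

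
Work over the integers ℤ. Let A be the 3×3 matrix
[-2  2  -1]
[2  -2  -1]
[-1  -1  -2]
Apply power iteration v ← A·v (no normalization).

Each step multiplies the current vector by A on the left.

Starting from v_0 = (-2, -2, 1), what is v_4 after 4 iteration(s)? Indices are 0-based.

v_0 = (-2, -2, 1).
v_1 = A·v_0 = (-1, -1, 2).
v_2 = A·v_1 = (-2, -2, -2).
v_3 = A·v_2 = (2, 2, 8).
v_4 = A·v_3 = (-8, -8, -20).

v_4 = (-8, -8, -20)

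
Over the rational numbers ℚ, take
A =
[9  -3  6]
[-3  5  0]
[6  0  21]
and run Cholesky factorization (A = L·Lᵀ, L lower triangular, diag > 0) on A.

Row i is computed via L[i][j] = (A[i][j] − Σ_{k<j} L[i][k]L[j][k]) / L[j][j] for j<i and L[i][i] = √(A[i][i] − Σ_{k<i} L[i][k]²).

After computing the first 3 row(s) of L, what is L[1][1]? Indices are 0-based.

Step 1: L[0][0] = √(9) = 3.
  L[1][0] = (-3) / L[0][0] = -1.
Step 2: L[1][1] = √(4) = 2.
  L[2][0] = (6) / L[0][0] = 2.
  L[2][1] = (2) / L[1][1] = 1.
Step 3: L[2][2] = √(16) = 4.

L[1][1] = 2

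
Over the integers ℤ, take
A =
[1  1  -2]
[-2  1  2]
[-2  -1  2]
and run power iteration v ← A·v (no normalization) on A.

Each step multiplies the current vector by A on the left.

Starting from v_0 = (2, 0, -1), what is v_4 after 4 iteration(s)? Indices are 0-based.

v_4 = (-18, -142, 6)

v_0 = (2, 0, -1).
v_1 = A·v_0 = (4, -6, -6).
v_2 = A·v_1 = (10, -26, -14).
v_3 = A·v_2 = (12, -74, -22).
v_4 = A·v_3 = (-18, -142, 6).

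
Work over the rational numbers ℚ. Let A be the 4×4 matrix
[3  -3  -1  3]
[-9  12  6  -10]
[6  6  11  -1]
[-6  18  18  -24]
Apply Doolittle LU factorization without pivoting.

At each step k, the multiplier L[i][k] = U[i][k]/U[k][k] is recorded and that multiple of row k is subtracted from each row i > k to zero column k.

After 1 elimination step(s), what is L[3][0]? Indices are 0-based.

L[3][0] = -2

k=0: U[0][0]=3
  eliminate (1,0): mult=-3, new row 1: (0, 3, 3, -1); set L[1][0]=-3
  eliminate (2,0): mult=2, new row 2: (0, 12, 13, -7); set L[2][0]=2
  eliminate (3,0): mult=-2, new row 3: (0, 12, 16, -18); set L[3][0]=-2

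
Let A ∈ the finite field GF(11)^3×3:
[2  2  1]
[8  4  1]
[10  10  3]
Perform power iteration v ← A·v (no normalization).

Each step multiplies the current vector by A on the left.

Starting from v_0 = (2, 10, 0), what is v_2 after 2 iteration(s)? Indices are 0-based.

v_2 = (5, 8, 5)

v_0 = (2, 10, 0).
v_1 = A·v_0 = (2, 1, 10).
v_2 = A·v_1 = (5, 8, 5).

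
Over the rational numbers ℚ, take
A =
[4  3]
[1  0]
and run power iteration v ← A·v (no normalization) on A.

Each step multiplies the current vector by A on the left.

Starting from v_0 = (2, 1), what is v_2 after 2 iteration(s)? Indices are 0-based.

v_0 = (2, 1).
v_1 = A·v_0 = (11, 2).
v_2 = A·v_1 = (50, 11).

v_2 = (50, 11)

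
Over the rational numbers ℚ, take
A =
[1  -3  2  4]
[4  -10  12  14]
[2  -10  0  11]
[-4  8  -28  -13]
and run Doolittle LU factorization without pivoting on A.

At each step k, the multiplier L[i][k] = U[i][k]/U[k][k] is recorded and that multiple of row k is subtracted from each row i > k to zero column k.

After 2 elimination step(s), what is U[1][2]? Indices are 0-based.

Step 1: pivot at (0,0) is 1.
  row1 ← row1 − (4)·row0  ⇒  L[1][0]=4, U row1=(0, 2, 4, -2)
  row2 ← row2 − (2)·row0  ⇒  L[2][0]=2, U row2=(0, -4, -4, 3)
  row3 ← row3 − (-4)·row0  ⇒  L[3][0]=-4, U row3=(0, -4, -20, 3)
Step 2: pivot at (1,1) is 2.
  row2 ← row2 − (-2)·row1  ⇒  L[2][1]=-2, U row2=(0, 0, 4, -1)
  row3 ← row3 − (-2)·row1  ⇒  L[3][1]=-2, U row3=(0, 0, -12, -1)

U[1][2] = 4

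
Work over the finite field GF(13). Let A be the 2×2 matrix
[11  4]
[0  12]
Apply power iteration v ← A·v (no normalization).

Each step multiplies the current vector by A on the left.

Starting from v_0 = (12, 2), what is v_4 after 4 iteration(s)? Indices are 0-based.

v_0 = (12, 2).
v_1 = A·v_0 = (10, 11).
v_2 = A·v_1 = (11, 2).
v_3 = A·v_2 = (12, 11).
v_4 = A·v_3 = (7, 2).

v_4 = (7, 2)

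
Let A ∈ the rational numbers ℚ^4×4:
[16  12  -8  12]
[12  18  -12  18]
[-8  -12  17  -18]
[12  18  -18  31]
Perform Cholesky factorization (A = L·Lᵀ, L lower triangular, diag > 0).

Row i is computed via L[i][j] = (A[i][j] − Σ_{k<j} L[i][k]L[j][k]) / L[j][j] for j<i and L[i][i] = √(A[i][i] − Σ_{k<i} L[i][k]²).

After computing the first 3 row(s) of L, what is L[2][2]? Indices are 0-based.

Step 1: L[0][0] = √(16) = 4.
  L[1][0] = (12) / L[0][0] = 3.
Step 2: L[1][1] = √(9) = 3.
  L[2][0] = (-8) / L[0][0] = -2.
  L[2][1] = (-6) / L[1][1] = -2.
Step 3: L[2][2] = √(9) = 3.

L[2][2] = 3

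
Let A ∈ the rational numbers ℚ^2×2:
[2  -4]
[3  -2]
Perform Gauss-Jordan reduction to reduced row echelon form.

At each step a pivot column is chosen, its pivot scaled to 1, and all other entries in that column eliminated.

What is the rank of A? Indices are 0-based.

step 1: normalize row 0 (÷2) = (1, -2)
  row 1: subtract 3×row0 = (0, 4)
step 2: normalize row 1 (÷4) = (0, 1)
  row 0: subtract -2×row1 = (1, 0)

rank = 2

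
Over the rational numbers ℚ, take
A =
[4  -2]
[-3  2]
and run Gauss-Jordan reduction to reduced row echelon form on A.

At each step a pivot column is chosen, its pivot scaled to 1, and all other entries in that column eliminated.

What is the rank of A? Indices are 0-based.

rank = 2

pivot(0,0)=4: scale R0 → (1, -1/2)
  clear (1,0): R1 −= (-3)R0 → (0, 1/2)
pivot(1,1)=1/2: scale R1 → (0, 1)
  clear (0,1): R0 −= (-1/2)R1 → (1, 0)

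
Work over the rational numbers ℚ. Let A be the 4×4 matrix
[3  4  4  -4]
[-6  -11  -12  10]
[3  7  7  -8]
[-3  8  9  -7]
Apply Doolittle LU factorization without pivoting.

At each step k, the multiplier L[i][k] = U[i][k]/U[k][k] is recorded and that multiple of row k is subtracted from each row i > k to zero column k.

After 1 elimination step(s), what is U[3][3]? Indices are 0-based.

k=0: U[0][0]=3
  eliminate (1,0): mult=-2, new row 1: (0, -3, -4, 2); set L[1][0]=-2
  eliminate (2,0): mult=1, new row 2: (0, 3, 3, -4); set L[2][0]=1
  eliminate (3,0): mult=-1, new row 3: (0, 12, 13, -11); set L[3][0]=-1

U[3][3] = -11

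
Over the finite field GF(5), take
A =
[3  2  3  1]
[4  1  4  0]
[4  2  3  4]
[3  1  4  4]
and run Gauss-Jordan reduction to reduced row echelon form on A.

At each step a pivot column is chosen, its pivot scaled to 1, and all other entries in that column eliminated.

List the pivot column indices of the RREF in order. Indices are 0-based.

pivot columns: 0, 1, 3

pivot(0,0)=3: scale R0 → (1, 4, 1, 2)
  clear (1,0): R1 −= (4)R0 → (0, 0, 0, 2)
  clear (2,0): R2 −= (4)R0 → (0, 1, 4, 1)
  clear (3,0): R3 −= (3)R0 → (0, 4, 1, 3)
pivot(1,1): swap R1↔R2
pivot(1,1)=1: scale R1 → (0, 1, 4, 1)
  clear (0,1): R0 −= (4)R1 → (1, 0, 0, 3)
  clear (3,1): R3 −= (4)R1 → (0, 0, 0, 4)
col 2: no nonzero at/below row 2; advance.
pivot(2,3)=2: scale R2 → (0, 0, 0, 1)
  clear (0,3): R0 −= (3)R2 → (1, 0, 0, 0)
  clear (1,3): R1 −= (1)R2 → (0, 1, 4, 0)
  clear (3,3): R3 −= (4)R2 → (0, 0, 0, 0)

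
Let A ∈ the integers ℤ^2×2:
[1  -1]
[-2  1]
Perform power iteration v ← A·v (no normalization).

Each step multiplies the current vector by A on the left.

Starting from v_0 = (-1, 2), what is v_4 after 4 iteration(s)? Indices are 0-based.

v_4 = (-41, 58)

v_0 = (-1, 2).
v_1 = A·v_0 = (-3, 4).
v_2 = A·v_1 = (-7, 10).
v_3 = A·v_2 = (-17, 24).
v_4 = A·v_3 = (-41, 58).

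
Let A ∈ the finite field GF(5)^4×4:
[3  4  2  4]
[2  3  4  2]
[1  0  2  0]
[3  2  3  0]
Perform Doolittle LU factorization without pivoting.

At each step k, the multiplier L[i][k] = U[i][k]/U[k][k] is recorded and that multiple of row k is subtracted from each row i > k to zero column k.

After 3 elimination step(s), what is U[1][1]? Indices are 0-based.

[col 0] pivot 3
  R1 -= 4*R0 → (0, 2, 1, 1)  (L[1][0] := 4)
  R2 -= 2*R0 → (0, 2, 3, 2)  (L[2][0] := 2)
  R3 -= 1*R0 → (0, 3, 1, 1)  (L[3][0] := 1)
[col 1] pivot 2
  R2 -= 1*R1 → (0, 0, 2, 1)  (L[2][1] := 1)
  R3 -= 4*R1 → (0, 0, 2, 2)  (L[3][1] := 4)
[col 2] pivot 2
  R3 -= 1*R2 → (0, 0, 0, 1)  (L[3][2] := 1)

U[1][1] = 2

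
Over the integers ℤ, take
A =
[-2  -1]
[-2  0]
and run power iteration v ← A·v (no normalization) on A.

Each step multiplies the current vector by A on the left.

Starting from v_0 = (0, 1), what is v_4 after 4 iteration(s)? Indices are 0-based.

v_0 = (0, 1).
v_1 = A·v_0 = (-1, 0).
v_2 = A·v_1 = (2, 2).
v_3 = A·v_2 = (-6, -4).
v_4 = A·v_3 = (16, 12).

v_4 = (16, 12)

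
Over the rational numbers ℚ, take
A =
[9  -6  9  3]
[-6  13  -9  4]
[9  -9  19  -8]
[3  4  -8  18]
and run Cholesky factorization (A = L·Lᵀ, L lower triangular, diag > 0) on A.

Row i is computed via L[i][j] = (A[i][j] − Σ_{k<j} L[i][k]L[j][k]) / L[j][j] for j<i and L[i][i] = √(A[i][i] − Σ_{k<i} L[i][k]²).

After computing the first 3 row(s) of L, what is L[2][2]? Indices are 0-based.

Step 1: L[0][0] = √(9) = 3.
  L[1][0] = (-6) / L[0][0] = -2.
Step 2: L[1][1] = √(9) = 3.
  L[2][0] = (9) / L[0][0] = 3.
  L[2][1] = (-3) / L[1][1] = -1.
Step 3: L[2][2] = √(9) = 3.

L[2][2] = 3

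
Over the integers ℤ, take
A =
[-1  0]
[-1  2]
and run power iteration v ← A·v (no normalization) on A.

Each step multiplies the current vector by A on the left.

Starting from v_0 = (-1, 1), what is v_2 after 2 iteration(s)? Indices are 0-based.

v_2 = (-1, 5)

v_0 = (-1, 1).
v_1 = A·v_0 = (1, 3).
v_2 = A·v_1 = (-1, 5).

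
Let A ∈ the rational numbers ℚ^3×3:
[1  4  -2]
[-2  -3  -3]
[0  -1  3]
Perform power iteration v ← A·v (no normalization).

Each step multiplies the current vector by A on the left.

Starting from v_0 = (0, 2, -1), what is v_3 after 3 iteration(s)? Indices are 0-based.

v_0 = (0, 2, -1).
v_1 = A·v_0 = (10, -3, -5).
v_2 = A·v_1 = (8, 4, -12).
v_3 = A·v_2 = (48, 8, -40).

v_3 = (48, 8, -40)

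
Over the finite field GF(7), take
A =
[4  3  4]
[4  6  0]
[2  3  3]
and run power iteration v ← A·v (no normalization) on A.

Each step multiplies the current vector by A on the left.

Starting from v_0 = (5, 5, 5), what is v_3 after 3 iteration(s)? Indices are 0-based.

v_0 = (5, 5, 5).
v_1 = A·v_0 = (6, 1, 5).
v_2 = A·v_1 = (5, 2, 2).
v_3 = A·v_2 = (6, 4, 1).

v_3 = (6, 4, 1)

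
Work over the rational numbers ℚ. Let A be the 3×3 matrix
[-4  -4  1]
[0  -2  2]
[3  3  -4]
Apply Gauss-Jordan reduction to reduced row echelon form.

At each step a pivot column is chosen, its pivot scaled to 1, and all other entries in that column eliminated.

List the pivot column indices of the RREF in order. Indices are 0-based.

pivot columns: 0, 1, 2

pivot(0,0)=-4: scale R0 → (1, 1, -1/4)
  clear (2,0): R2 −= (3)R0 → (0, 0, -13/4)
pivot(1,1)=-2: scale R1 → (0, 1, -1)
  clear (0,1): R0 −= (1)R1 → (1, 0, 3/4)
pivot(2,2)=-13/4: scale R2 → (0, 0, 1)
  clear (0,2): R0 −= (3/4)R2 → (1, 0, 0)
  clear (1,2): R1 −= (-1)R2 → (0, 1, 0)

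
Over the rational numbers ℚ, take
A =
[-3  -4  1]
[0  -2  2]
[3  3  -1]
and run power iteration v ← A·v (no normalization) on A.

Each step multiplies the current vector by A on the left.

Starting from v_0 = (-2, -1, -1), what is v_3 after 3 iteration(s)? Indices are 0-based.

v_3 = (204, 102, -188)

v_0 = (-2, -1, -1).
v_1 = A·v_0 = (9, 0, -8).
v_2 = A·v_1 = (-35, -16, 35).
v_3 = A·v_2 = (204, 102, -188).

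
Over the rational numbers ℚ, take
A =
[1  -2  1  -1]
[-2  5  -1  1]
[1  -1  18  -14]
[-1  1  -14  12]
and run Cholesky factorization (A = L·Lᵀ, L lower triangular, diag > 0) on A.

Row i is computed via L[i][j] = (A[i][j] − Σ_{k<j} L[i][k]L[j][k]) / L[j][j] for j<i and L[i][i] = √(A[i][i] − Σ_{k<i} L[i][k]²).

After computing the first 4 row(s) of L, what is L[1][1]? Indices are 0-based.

L[1][1] = 1

Step 1: L[0][0] = √(1) = 1.
  L[1][0] = (-2) / L[0][0] = -2.
Step 2: L[1][1] = √(1) = 1.
  L[2][0] = (1) / L[0][0] = 1.
  L[2][1] = (1) / L[1][1] = 1.
Step 3: L[2][2] = √(16) = 4.
  L[3][0] = (-1) / L[0][0] = -1.
  L[3][1] = (-1) / L[1][1] = -1.
  L[3][2] = (-12) / L[2][2] = -3.
Step 4: L[3][3] = √(1) = 1.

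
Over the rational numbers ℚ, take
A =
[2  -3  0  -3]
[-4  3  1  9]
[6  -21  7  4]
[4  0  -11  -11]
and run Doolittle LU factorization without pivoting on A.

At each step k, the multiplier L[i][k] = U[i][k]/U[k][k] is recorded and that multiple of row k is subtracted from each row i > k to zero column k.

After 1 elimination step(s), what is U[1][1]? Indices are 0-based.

U[1][1] = -3

[col 0] pivot 2
  R1 -= -2*R0 → (0, -3, 1, 3)  (L[1][0] := -2)
  R2 -= 3*R0 → (0, -12, 7, 13)  (L[2][0] := 3)
  R3 -= 2*R0 → (0, 6, -11, -5)  (L[3][0] := 2)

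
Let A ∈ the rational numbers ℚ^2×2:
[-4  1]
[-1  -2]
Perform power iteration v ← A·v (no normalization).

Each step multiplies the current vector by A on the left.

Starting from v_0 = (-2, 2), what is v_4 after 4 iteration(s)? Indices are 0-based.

v_4 = (-594, -270)

v_0 = (-2, 2).
v_1 = A·v_0 = (10, -2).
v_2 = A·v_1 = (-42, -6).
v_3 = A·v_2 = (162, 54).
v_4 = A·v_3 = (-594, -270).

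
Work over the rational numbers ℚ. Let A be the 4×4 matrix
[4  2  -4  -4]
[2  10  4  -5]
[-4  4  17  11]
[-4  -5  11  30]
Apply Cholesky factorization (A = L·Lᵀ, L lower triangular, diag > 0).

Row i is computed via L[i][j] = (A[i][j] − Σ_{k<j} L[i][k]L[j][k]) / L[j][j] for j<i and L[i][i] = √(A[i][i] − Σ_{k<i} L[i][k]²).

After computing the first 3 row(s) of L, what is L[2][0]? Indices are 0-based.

Step 1: L[0][0] = √(4) = 2.
  L[1][0] = (2) / L[0][0] = 1.
Step 2: L[1][1] = √(9) = 3.
  L[2][0] = (-4) / L[0][0] = -2.
  L[2][1] = (6) / L[1][1] = 2.
Step 3: L[2][2] = √(9) = 3.

L[2][0] = -2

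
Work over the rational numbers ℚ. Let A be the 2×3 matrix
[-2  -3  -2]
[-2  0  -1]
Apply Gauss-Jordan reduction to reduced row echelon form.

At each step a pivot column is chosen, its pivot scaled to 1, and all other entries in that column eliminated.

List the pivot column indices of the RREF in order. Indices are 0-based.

pivot columns: 0, 1

step 1: normalize row 0 (÷-2) = (1, 3/2, 1)
  row 1: subtract -2×row0 = (0, 3, 1)
step 2: normalize row 1 (÷3) = (0, 1, 1/3)
  row 0: subtract 3/2×row1 = (1, 0, 1/2)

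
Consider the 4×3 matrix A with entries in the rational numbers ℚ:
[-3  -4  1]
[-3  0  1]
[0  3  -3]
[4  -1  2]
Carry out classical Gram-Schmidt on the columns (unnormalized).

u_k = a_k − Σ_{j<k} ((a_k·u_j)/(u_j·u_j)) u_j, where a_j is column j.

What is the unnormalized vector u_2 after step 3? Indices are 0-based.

u_2 = (-192/205, 334/205, -441/410, 213/410)

Step 1: u_0 = a_0 = (-3, -3, 0, 4).
Step 2: u_1 = a_1 − (4/17)·u_0 = (-56/17, 12/17, 3, -33/17).
Step 3: u_2 = a_2 − (1/17)·u_0 − (-263/410)·u_1 = (-192/205, 334/205, -441/410, 213/410).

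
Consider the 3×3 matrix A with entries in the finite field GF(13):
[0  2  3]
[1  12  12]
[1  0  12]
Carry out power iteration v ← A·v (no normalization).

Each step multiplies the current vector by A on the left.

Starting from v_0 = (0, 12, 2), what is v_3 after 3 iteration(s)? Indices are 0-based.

v_3 = (6, 5, 12)

v_0 = (0, 12, 2).
v_1 = A·v_0 = (4, 12, 11).
v_2 = A·v_1 = (5, 7, 6).
v_3 = A·v_2 = (6, 5, 12).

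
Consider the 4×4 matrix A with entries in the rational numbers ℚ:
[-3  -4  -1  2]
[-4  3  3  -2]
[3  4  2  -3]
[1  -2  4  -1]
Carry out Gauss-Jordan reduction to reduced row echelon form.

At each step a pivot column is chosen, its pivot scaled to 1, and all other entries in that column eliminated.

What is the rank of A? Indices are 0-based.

rank = 4

[1] R0 /= -3  ⇒  (1, 4/3, 1/3, -2/3)
     R1 -= -4·R0  ⇒  (0, 25/3, 13/3, -14/3)
     R2 -= 3·R0  ⇒  (0, 0, 1, -1)
     R3 -= 1·R0  ⇒  (0, -10/3, 11/3, -1/3)
[2] R1 /= 25/3  ⇒  (0, 1, 13/25, -14/25)
     R0 -= 4/3·R1  ⇒  (1, 0, -9/25, 2/25)
     R3 -= -10/3·R1  ⇒  (0, 0, 27/5, -11/5)
[3] R2 /= 1  ⇒  (0, 0, 1, -1)
     R0 -= -9/25·R2  ⇒  (1, 0, 0, -7/25)
     R1 -= 13/25·R2  ⇒  (0, 1, 0, -1/25)
     R3 -= 27/5·R2  ⇒  (0, 0, 0, 16/5)
[4] R3 /= 16/5  ⇒  (0, 0, 0, 1)
     R0 -= -7/25·R3  ⇒  (1, 0, 0, 0)
     R1 -= -1/25·R3  ⇒  (0, 1, 0, 0)
     R2 -= -1·R3  ⇒  (0, 0, 1, 0)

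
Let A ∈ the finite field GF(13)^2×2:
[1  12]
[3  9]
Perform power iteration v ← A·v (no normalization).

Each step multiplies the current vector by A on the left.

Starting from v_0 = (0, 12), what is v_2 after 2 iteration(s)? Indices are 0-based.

v_0 = (0, 12).
v_1 = A·v_0 = (1, 4).
v_2 = A·v_1 = (10, 0).

v_2 = (10, 0)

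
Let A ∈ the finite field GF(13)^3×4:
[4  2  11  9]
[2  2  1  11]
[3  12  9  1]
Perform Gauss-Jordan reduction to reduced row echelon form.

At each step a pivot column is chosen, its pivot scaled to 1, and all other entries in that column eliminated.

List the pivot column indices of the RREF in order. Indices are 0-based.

pivot columns: 0, 1, 2

step 1: normalize row 0 (÷4) = (1, 7, 6, 12)
  row 1: subtract 2×row0 = (0, 1, 2, 0)
  row 2: subtract 3×row0 = (0, 4, 4, 4)
step 2: normalize row 1 (÷1) = (0, 1, 2, 0)
  row 0: subtract 7×row1 = (1, 0, 5, 12)
  row 2: subtract 4×row1 = (0, 0, 9, 4)
step 3: normalize row 2 (÷9) = (0, 0, 1, 12)
  row 0: subtract 5×row2 = (1, 0, 0, 4)
  row 1: subtract 2×row2 = (0, 1, 0, 2)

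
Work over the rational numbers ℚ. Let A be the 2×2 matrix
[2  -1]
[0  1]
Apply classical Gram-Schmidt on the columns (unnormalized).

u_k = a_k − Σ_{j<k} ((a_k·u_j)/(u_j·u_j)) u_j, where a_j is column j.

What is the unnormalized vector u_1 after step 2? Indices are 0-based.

Step 1: u_0 = a_0 = (2, 0).
Step 2: u_1 = a_1 − (-1/2)·u_0 = (0, 1).

u_1 = (0, 1)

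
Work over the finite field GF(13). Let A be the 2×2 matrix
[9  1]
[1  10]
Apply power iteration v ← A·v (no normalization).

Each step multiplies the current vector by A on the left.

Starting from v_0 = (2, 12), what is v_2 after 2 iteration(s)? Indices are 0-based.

v_0 = (2, 12).
v_1 = A·v_0 = (4, 5).
v_2 = A·v_1 = (2, 2).

v_2 = (2, 2)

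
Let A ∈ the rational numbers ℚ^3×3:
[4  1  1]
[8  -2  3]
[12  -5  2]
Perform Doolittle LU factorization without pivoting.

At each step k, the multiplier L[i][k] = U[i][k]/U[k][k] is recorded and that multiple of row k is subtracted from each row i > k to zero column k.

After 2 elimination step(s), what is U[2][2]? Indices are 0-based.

U[2][2] = -3

Step 1: pivot at (0,0) is 4.
  row1 ← row1 − (2)·row0  ⇒  L[1][0]=2, U row1=(0, -4, 1)
  row2 ← row2 − (3)·row0  ⇒  L[2][0]=3, U row2=(0, -8, -1)
Step 2: pivot at (1,1) is -4.
  row2 ← row2 − (2)·row1  ⇒  L[2][1]=2, U row2=(0, 0, -3)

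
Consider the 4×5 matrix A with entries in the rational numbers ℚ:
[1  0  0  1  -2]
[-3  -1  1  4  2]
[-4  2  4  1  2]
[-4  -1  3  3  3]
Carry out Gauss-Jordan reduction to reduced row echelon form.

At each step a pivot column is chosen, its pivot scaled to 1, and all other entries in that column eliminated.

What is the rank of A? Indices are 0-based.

rank = 4

[1] R0 /= 1  ⇒  (1, 0, 0, 1, -2)
     R1 -= -3·R0  ⇒  (0, -1, 1, 7, -4)
     R2 -= -4·R0  ⇒  (0, 2, 4, 5, -6)
     R3 -= -4·R0  ⇒  (0, -1, 3, 7, -5)
[2] R1 /= -1  ⇒  (0, 1, -1, -7, 4)
     R2 -= 2·R1  ⇒  (0, 0, 6, 19, -14)
     R3 -= -1·R1  ⇒  (0, 0, 2, 0, -1)
[3] R2 /= 6  ⇒  (0, 0, 1, 19/6, -7/3)
     R1 -= -1·R2  ⇒  (0, 1, 0, -23/6, 5/3)
     R3 -= 2·R2  ⇒  (0, 0, 0, -19/3, 11/3)
[4] R3 /= -19/3  ⇒  (0, 0, 0, 1, -11/19)
     R0 -= 1·R3  ⇒  (1, 0, 0, 0, -27/19)
     R1 -= -23/6·R3  ⇒  (0, 1, 0, 0, -21/38)
     R2 -= 19/6·R3  ⇒  (0, 0, 1, 0, -1/2)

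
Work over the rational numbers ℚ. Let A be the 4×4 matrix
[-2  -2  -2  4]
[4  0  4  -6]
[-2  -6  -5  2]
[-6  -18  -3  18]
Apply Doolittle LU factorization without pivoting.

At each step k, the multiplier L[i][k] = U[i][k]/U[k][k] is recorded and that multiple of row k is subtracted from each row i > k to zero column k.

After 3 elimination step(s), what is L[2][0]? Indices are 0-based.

L[2][0] = 1

[col 0] pivot -2
  R1 -= -2*R0 → (0, -4, 0, 2)  (L[1][0] := -2)
  R2 -= 1*R0 → (0, -4, -3, -2)  (L[2][0] := 1)
  R3 -= 3*R0 → (0, -12, 3, 6)  (L[3][0] := 3)
[col 1] pivot -4
  R2 -= 1*R1 → (0, 0, -3, -4)  (L[2][1] := 1)
  R3 -= 3*R1 → (0, 0, 3, 0)  (L[3][1] := 3)
[col 2] pivot -3
  R3 -= -1*R2 → (0, 0, 0, -4)  (L[3][2] := -1)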